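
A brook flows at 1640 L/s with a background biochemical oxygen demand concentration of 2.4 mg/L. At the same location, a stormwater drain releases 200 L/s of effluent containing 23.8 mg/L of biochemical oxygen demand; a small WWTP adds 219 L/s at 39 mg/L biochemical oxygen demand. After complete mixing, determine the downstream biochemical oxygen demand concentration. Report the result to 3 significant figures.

Mixed concentration C = ΣQC/ΣQ = (1640·2.400 + 200.0·23.80 + 219.0·39.00) / 2059 = 17240/2059 = 8.372 mg/L.

8.37 mg/L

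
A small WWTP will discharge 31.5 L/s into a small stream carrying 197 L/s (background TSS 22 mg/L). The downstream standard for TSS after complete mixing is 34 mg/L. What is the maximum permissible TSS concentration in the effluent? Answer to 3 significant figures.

109 mg/L

At the limit, (Qr·Cr + Qe·Cₑ)/(Qr + Qe) = 34:
Cₑ = (228.5·34 − 197.0·22.00) / 31.50 = 109.0 mg/L.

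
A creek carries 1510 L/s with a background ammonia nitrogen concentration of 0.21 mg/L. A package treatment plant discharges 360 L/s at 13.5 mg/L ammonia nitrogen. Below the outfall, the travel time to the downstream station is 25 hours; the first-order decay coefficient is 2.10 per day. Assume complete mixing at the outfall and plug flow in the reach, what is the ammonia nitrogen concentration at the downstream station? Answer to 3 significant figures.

0.311 mg/L

Mass balance: C = (1510·0.2100 + 360.0·13.50) / 1870 = 5177/1870 = 2.769 mg/L.
After decay, C = 2.769 × e^(−kt) = 2.769 × 0.1122 = 0.3106 mg/L.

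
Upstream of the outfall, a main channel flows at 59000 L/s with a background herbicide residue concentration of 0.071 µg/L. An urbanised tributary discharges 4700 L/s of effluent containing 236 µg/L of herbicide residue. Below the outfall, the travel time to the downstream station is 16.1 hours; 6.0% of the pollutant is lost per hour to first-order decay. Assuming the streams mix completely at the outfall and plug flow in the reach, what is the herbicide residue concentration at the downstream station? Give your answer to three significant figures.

Conservation of mass: C = (59000·0.07100 + 4700·236.0) / 63700 = 1113000/63700 = 17.48 µg/L.
6.0%/h lost → k = −ln(1 − 0.06) = 0.06188 h⁻¹.
After decay, C = 17.48 × e^(−kt) = 17.48 × 0.3693 = 6.455 µg/L.

6.45 µg/L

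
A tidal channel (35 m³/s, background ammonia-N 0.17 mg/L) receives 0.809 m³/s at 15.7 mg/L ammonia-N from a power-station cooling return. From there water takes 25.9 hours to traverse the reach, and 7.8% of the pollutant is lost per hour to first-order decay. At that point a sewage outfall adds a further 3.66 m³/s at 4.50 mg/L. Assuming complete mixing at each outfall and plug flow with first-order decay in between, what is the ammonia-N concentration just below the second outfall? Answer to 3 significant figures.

0.475 mg/L

Flow-weighted average: C = (35.00·0.1700 + 0.8090·15.70) / 35.81 = 18.65/35.81 = 0.5209 mg/L; combined flow 35.81 m³/s.
7.8%/h lost → k = −ln(1 − 0.078) = 0.08121 h⁻¹.
First-order decay: C = 0.5209·exp(−k·t) = 0.5209·0.1220 = 0.06357 mg/L.
Second outfall: C = (35.81·0.06357 + 3.660·4.500)/39.47 = 0.4750 mg/L.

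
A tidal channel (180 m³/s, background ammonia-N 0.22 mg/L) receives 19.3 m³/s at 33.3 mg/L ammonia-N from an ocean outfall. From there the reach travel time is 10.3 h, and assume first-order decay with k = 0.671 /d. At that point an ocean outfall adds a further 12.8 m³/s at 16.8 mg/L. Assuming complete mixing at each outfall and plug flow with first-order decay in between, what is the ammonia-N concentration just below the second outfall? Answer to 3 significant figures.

3.43 mg/L

Conservation of mass: C = (180.0·0.2200 + 19.30·33.30) / 199.3 = 682.3/199.3 = 3.423 mg/L; combined flow 199.3 m³/s.
Decay over the reach: 3.423·exp(−kt) = 3.423·0.7498 = 2.567 mg/L.
Second outfall: C = (199.3·2.567 + 12.80·16.80)/212.1 = 3.426 mg/L.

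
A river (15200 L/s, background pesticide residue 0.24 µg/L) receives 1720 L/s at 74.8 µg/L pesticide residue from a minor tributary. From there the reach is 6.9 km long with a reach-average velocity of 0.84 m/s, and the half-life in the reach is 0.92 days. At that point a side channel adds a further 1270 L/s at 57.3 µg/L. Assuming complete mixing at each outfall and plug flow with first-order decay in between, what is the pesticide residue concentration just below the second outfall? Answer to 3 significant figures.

10.8 µg/L

Mixed concentration C = ΣQC/ΣQ = (15200·0.2400 + 1720·74.80) / 16920 = 132300/16920 = 7.819 µg/L; combined flow 16920 L/s.
Travel time t = 6.9·1000 / 0.84 = 8214 s = 2.282 h.
Half-life 0.92 d → k = ln 2 / 0.92 = 0.7534 d⁻¹.
After decay, C = 7.819 × e^(−kt) = 7.819 × 0.9309 = 7.279 µg/L.
At the second outfall, C = (16920·7.279 + 1270·57.30) / (16920 + 1270) = 10.77 µg/L.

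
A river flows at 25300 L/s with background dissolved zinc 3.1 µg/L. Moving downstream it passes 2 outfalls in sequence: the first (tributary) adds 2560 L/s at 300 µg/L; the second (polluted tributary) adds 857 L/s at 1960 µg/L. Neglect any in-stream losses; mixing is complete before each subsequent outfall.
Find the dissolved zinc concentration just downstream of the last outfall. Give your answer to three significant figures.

Outfall 1: combined Q = 27860 L/s; C = (25300·3.100 + 2560·300.0)/27860 = 30.38 µg/L.
Outfall 2: combined Q = 28720 L/s; C = (27860·30.38 + 857.0·1960)/28720 = 87.97 µg/L.

88.0 µg/L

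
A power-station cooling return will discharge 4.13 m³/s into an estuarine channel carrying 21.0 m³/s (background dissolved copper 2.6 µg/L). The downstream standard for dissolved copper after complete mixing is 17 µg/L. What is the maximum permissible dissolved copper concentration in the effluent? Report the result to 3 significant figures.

At the limit, (Qr·Cr + Qe·Cₑ)/(Qr + Qe) = 17:
Cₑ = (25.13·17 − 21.00·2.600) / 4.130 = 90.22 µg/L.

90.2 µg/L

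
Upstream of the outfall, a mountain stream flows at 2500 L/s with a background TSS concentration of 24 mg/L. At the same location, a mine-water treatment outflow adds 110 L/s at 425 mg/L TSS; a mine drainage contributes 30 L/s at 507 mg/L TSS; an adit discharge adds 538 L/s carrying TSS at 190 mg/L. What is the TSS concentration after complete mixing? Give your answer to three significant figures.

Conservation of mass: C = (2500·24.00 + 110.0·425.0 + 30.00·507.0 + 538.0·190.0) / 3178 = 224200/3178 = 70.54 mg/L.

70.5 mg/L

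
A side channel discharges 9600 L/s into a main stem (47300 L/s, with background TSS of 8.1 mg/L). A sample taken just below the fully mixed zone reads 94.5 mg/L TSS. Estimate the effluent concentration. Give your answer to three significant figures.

520 mg/L

Mass balance: 47300·8.100 + 9600·Cₑ = 56900·94.50
→ Cₑ = (56900·94.50 − 47300·8.100) / 9600 = 520.2 mg/L.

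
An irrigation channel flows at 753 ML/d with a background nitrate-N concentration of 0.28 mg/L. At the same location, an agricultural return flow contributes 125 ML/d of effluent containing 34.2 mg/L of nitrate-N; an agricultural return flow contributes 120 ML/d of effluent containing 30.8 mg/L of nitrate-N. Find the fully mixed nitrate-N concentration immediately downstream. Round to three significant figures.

8.20 mg/L

Flow-weighted average: C = (753.0·0.2800 + 125.0·34.20 + 120.0·30.80) / 998.0 = 8182/998.0 = 8.198 mg/L.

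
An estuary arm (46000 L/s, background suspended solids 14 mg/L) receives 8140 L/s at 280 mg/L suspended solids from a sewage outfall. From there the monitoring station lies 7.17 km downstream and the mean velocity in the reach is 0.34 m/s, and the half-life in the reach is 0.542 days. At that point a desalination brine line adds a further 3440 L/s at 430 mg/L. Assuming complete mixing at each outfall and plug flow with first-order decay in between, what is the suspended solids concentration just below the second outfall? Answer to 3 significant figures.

After mixing, C = (46000·14.00 + 8140·280.0) / 54140 = 2923000/54140 = 53.99 mg/L; combined flow 54140 L/s.
Travel time t = 7.17·1000 / 0.34 = 21090 s = 5.858 h.
Half-life 0.542 d → k = ln 2 / 0.542 = 1.279 d⁻¹.
Decay over the reach: 53.99·exp(−kt) = 53.99·0.7319 = 39.52 mg/L.
At the second outfall, C = (54140·39.52 + 3440·430.0) / (54140 + 3440) = 62.85 mg/L.

62.8 mg/L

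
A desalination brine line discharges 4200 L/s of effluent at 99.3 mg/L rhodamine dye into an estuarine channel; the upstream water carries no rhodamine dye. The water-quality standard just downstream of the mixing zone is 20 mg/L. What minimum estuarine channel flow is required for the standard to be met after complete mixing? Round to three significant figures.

16700 L/s

Set C_mix = 20: (Q·0 + 4200·99.30) / (Q + 4200) = 20
→ Q = 4200·(99.30 − 20)/(20 − 0) = 16650 L/s.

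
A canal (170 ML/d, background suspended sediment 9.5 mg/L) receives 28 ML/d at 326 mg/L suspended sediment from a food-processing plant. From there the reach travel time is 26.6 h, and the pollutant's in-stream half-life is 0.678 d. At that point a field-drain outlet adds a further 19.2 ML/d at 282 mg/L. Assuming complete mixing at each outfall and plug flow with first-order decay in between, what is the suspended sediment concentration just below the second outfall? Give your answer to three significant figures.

Conservation of mass: C = (170.0·9.500 + 28.00·326.0) / 198.0 = 10740/198.0 = 54.26 mg/L; combined flow 198.0 ML/d.
Half-life 0.678 d → k = ln 2 / 0.678 = 1.022 d⁻¹.
Applying C = C₀e^(−kt): 54.26 × 0.3220 = 17.47 mg/L.
Second outfall: C = (198.0·17.47 + 19.20·282.0)/217.2 = 40.86 mg/L.

40.9 mg/L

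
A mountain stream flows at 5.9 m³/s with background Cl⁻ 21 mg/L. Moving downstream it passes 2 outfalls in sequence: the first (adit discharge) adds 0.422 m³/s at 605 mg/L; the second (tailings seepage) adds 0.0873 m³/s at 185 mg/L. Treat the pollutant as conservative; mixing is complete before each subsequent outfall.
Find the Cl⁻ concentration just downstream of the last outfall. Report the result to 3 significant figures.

61.7 mg/L

After outfall 1: Q = 5.900 + 0.4220 = 6.322 m³/s; C = (5.900·21.00 + 0.4220·605.0)/6.322 = 59.98 mg/L.
After outfall 2: Q = 6.322 + 0.08730 = 6.409 m³/s; C = (6.322·59.98 + 0.08730·185.0)/6.409 = 61.69 mg/L.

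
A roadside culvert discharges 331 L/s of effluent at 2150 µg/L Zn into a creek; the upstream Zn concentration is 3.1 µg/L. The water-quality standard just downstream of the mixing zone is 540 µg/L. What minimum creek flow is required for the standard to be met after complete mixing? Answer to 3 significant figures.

Set C_mix = 540: (Q·3.100 + 331.0·2150) / (Q + 331.0) = 540
→ Q = 331.0·(2150 − 540)/(540 − 3.100) = 992.6 L/s.

993 L/s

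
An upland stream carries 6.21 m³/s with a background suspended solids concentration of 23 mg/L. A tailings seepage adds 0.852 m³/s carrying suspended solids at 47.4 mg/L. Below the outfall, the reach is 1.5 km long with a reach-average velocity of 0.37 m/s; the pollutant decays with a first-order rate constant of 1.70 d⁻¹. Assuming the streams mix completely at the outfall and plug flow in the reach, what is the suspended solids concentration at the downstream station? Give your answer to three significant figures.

24.0 mg/L

Mixed concentration C = ΣQC/ΣQ = (6.210·23.00 + 0.8520·47.40) / 7.062 = 183.2/7.062 = 25.94 mg/L.
Travel time t = 1.5·1000 / 0.37 = 4054 s = 1.126 h.
First-order decay: C = 25.94·exp(−k·t) = 25.94·0.9233 = 23.95 mg/L.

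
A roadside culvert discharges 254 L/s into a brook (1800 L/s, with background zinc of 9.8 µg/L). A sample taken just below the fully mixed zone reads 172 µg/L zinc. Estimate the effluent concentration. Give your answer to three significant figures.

1320 µg/L

Mass balance: 1800·9.800 + 254.0·Cₑ = 2054·172.0
→ Cₑ = (2054·172.0 − 1800·9.800) / 254.0 = 1321 µg/L.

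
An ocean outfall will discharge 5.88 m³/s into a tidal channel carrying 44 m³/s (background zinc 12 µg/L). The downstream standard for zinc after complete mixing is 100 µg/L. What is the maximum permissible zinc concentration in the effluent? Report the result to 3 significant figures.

759 µg/L

At the limit, (Qr·Cr + Qe·Cₑ)/(Qr + Qe) = 100:
Cₑ = (49.88·100 − 44.00·12.00) / 5.880 = 758.5 µg/L.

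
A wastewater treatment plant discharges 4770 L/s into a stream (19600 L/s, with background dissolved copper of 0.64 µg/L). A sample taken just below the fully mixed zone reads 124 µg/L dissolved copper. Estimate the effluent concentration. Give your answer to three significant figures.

631 µg/L

Mass balance: 19600·0.6400 + 4770·Cₑ = 24370·124.0
→ Cₑ = (24370·124.0 − 19600·0.6400) / 4770 = 630.9 µg/L.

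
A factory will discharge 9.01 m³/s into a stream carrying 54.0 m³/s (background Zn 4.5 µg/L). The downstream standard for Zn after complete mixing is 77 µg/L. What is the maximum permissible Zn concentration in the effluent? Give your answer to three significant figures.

At the limit, (Qr·Cr + Qe·Cₑ)/(Qr + Qe) = 77:
Cₑ = (63.01·77 − 54.00·4.500) / 9.010 = 511.5 µg/L.

512 µg/L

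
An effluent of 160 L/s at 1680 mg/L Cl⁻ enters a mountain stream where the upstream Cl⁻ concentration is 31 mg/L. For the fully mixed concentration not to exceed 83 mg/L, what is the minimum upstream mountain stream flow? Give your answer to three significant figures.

4910 L/s

Set C_mix = 83: (Q·31.00 + 160.0·1680) / (Q + 160.0) = 83
→ Q = 160.0·(1680 − 83)/(83 − 31.00) = 4914 L/s.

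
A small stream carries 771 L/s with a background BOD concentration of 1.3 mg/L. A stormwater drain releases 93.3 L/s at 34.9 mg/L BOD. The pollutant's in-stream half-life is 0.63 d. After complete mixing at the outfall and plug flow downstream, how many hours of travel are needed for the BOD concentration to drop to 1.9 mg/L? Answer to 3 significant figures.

20.8 h

After mixing, C = (771.0·1.300 + 93.30·34.90) / 864.3 = 4258/864.3 = 4.927 mg/L.
Half-life 0.63 d → k = ln 2 / 0.63 = 1.100 d⁻¹.
4.927·exp(−k·t) = 1.9 → t = ln(4.927/1.9)/k = 74830 s = 20.79 h.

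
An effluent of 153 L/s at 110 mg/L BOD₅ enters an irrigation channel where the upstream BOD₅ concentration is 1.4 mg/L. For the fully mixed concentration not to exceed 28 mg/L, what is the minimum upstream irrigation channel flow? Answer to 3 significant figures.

Set C_mix = 28: (Q·1.400 + 153.0·110.0) / (Q + 153.0) = 28
→ Q = 153.0·(110.0 − 28)/(28 − 1.400) = 471.7 L/s.

472 L/s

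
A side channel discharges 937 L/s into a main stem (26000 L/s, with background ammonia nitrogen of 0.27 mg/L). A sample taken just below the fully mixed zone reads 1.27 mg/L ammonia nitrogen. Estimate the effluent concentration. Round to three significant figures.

Mass balance: 26000·0.2700 + 937.0·Cₑ = 26940·1.270
→ Cₑ = (26940·1.270 − 26000·0.2700) / 937.0 = 29.02 mg/L.

29.0 mg/L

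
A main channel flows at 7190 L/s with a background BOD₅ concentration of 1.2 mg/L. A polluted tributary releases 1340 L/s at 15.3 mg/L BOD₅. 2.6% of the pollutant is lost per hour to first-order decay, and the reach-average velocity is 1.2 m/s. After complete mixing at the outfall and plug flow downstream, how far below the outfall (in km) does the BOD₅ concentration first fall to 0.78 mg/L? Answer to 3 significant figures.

242 km

Flow-weighted average: C = (7190·1.200 + 1340·15.30) / 8530 = 29130/8530 = 3.415 mg/L.
2.6%/h lost → k = −ln(1 − 0.026) = 0.02634 h⁻¹.
Set 3.415·exp(−k·t) = 0.78 → t = ln(3.415/0.78)/k = 201800 s = 56.05 h.
Distance = v·t = 1.2·201800 = 242100 m = 242.1 km.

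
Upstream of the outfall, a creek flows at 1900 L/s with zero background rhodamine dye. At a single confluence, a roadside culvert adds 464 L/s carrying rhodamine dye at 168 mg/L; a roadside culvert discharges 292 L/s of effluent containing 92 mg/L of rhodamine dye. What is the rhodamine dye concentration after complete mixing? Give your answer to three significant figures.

39.5 mg/L

Flow-weighted average: C = (1900·0 + 464.0·168.0 + 292.0·92.00) / 2656 = 104800/2656 = 39.46 mg/L.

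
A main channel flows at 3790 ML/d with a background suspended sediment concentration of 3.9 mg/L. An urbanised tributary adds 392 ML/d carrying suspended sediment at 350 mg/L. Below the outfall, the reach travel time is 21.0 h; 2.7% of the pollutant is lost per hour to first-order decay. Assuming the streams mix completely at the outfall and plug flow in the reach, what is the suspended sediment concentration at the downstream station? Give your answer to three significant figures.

Mass balance: C = (3790·3.900 + 392.0·350.0) / 4182 = 152000/4182 = 36.34 mg/L.
2.7%/h lost → k = −ln(1 − 0.027) = 0.02737 h⁻¹.
First-order decay: C = 36.34·exp(−k·t) = 36.34·0.5628 = 20.45 mg/L.

20.5 mg/L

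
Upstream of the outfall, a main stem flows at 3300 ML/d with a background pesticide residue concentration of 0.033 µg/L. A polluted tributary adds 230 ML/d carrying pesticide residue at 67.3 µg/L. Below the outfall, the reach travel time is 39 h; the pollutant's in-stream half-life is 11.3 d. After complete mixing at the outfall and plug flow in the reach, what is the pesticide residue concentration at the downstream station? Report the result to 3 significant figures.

After mixing, C = (3300·0.03300 + 230.0·67.30) / 3530 = 15590/3530 = 4.416 µg/L.
Half-life 11.3 d → k = ln 2 / 11.3 = 0.06134 d⁻¹.
First-order decay: C = 4.416·exp(−k·t) = 4.416·0.9051 = 3.997 µg/L.

4.00 µg/L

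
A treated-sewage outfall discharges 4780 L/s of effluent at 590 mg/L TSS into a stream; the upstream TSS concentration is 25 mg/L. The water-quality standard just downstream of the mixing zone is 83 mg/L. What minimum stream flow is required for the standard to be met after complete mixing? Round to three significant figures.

41800 L/s

Set C_mix = 83: (Q·25.00 + 4780·590.0) / (Q + 4780) = 83
→ Q = 4780·(590.0 − 83)/(83 − 25.00) = 41780 L/s.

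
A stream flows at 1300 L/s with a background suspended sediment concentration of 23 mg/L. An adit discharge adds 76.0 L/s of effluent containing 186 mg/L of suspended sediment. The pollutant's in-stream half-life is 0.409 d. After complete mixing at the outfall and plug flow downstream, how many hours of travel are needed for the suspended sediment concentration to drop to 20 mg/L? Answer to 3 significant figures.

Mixed concentration C = ΣQC/ΣQ = (1300·23.00 + 76.00·186.0) / 1376 = 44040/1376 = 32.00 mg/L.
Half-life 0.409 d → k = ln 2 / 0.409 = 1.695 d⁻¹.
32.00·exp(−k·t) = 20 → t = ln(32.00/20)/k = 23970 s = 6.657 h.

6.66 h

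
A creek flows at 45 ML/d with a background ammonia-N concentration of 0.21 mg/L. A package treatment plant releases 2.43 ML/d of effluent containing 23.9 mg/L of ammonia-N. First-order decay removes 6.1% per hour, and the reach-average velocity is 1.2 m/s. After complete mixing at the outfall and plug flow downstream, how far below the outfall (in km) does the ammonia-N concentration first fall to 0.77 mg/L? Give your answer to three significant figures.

42.2 km

Mixed concentration C = ΣQC/ΣQ = (45.00·0.2100 + 2.430·23.90) / 47.43 = 67.53/47.43 = 1.424 mg/L.
6.1%/h lost → k = −ln(1 − 0.061) = 0.06294 h⁻¹.
Set 1.424·exp(−k·t) = 0.77 → t = ln(1.424/0.77)/k = 35160 s = 9.765 h.
Distance = v·t = 1.2·35160 = 42190 m = 42.19 km.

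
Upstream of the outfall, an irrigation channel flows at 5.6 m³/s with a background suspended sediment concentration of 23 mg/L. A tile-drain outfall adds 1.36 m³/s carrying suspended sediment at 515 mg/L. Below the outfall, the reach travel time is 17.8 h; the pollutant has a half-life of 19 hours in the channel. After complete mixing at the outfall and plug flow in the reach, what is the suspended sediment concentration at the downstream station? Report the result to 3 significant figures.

Mixed concentration C = ΣQC/ΣQ = (5.600·23.00 + 1.360·515.0) / 6.960 = 829.2/6.960 = 119.1 mg/L.
Half-life 19 h → k = ln 2 / 19 = 0.03648 h⁻¹ = 0.8756 d⁻¹.
Applying C = C₀e^(−kt): 119.1 × 0.5224 = 62.23 mg/L.

62.2 mg/L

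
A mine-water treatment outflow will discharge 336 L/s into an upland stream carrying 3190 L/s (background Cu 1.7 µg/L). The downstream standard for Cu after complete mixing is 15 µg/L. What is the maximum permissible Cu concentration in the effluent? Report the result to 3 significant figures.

At the limit, (Qr·Cr + Qe·Cₑ)/(Qr + Qe) = 15:
Cₑ = (3526·15 − 3190·1.700) / 336.0 = 141.3 µg/L.

141 µg/L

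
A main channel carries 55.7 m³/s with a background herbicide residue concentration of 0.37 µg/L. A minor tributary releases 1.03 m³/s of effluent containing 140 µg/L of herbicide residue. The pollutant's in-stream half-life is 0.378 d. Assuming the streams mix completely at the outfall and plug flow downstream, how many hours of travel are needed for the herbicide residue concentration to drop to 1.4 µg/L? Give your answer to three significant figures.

Mass balance: C = (55.70·0.3700 + 1.030·140.0) / 56.73 = 164.8/56.73 = 2.905 µg/L.
Half-life 0.378 d → k = ln 2 / 0.378 = 1.834 d⁻¹.
2.905·exp(−k·t) = 1.4 → t = ln(2.905/1.4)/k = 34400 s = 9.554 h.

9.55 h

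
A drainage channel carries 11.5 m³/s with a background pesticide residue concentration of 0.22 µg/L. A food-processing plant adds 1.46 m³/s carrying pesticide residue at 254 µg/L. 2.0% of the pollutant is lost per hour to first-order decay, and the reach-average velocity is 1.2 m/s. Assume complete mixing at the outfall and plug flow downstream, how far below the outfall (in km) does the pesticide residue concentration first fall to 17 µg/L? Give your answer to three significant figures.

After mixing, C = (11.50·0.2200 + 1.460·254.0) / 12.96 = 373.4/12.96 = 28.81 µg/L.
2.0%/h lost → k = −ln(1 − 0.02) = 0.02020 h⁻¹.
Set 28.81·exp(−k·t) = 17 → t = ln(28.81/17)/k = 94000 s = 26.11 h.
Distance = v·t = 1.2·94000 = 112800 m = 112.8 km.

113 km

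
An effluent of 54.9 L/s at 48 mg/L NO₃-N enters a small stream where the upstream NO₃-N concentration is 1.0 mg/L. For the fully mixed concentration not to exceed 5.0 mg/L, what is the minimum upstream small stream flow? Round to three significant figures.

590 L/s

Set C_mix = 5.0: (Q·1.000 + 54.90·48.00) / (Q + 54.90) = 5.0
→ Q = 54.90·(48.00 − 5.0)/(5.0 − 1.000) = 590.2 L/s.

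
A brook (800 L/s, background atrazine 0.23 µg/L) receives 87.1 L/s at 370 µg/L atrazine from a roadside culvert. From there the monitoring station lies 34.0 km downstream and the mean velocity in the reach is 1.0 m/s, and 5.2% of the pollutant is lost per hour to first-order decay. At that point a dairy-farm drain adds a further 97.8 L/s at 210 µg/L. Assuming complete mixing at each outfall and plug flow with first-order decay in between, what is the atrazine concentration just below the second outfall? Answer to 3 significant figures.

Mixed concentration C = ΣQC/ΣQ = (800.0·0.2300 + 87.10·370.0) / 887.1 = 32410/887.1 = 36.54 µg/L; combined flow 887.1 L/s.
Travel time t = 34.0·1000 / 1.0 = 34000 s = 9.444 h.
5.2%/h lost → k = −ln(1 − 0.052) = 0.05340 h⁻¹.
First-order decay: C = 36.54·exp(−k·t) = 36.54·0.6039 = 22.06 µg/L.
At the second outfall, C = (887.1·22.06 + 97.80·210.0) / (887.1 + 97.80) = 40.73 µg/L.

40.7 µg/L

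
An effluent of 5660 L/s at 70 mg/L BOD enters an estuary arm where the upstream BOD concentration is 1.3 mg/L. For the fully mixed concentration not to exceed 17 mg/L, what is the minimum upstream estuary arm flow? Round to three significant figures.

19100 L/s

Set C_mix = 17: (Q·1.300 + 5660·70.00) / (Q + 5660) = 17
→ Q = 5660·(70.00 − 17)/(17 − 1.300) = 19110 L/s.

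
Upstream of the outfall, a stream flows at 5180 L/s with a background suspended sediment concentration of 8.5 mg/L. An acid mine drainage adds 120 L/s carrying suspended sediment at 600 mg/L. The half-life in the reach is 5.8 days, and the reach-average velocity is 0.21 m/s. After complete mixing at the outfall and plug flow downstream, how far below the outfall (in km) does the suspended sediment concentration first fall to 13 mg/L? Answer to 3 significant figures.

79.1 km

Mixed concentration C = ΣQC/ΣQ = (5180·8.500 + 120.0·600.0) / 5300 = 116000/5300 = 21.89 mg/L.
Half-life 5.8 d → k = ln 2 / 5.8 = 0.1195 d⁻¹.
Set 21.89·exp(−k·t) = 13 → t = ln(21.89/13)/k = 376800 s = 104.7 h.
Distance = v·t = 0.21·376800 = 79130 m = 79.13 km.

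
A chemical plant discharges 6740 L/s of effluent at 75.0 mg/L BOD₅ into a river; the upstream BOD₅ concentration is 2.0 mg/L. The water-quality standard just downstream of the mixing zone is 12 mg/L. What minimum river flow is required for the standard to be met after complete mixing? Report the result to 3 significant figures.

Set C_mix = 12: (Q·2.000 + 6740·75.00) / (Q + 6740) = 12
→ Q = 6740·(75.00 − 12)/(12 − 2.000) = 42460 L/s.

42500 L/s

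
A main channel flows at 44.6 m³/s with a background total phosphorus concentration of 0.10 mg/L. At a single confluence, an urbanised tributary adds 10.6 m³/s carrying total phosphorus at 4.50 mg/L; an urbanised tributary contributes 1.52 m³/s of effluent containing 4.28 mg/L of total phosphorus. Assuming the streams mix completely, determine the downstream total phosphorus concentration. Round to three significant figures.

Mixed concentration C = ΣQC/ΣQ = (44.60·0.1000 + 10.60·4.500 + 1.520·4.280) / 56.72 = 58.67/56.72 = 1.034 mg/L.

1.03 mg/L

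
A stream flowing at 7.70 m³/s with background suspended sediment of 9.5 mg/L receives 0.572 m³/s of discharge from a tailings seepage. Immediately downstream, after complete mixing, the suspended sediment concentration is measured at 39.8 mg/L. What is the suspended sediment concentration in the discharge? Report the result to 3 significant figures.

448 mg/L

Mass balance: 7.700·9.500 + 0.5720·Cₑ = 8.272·39.80
→ Cₑ = (8.272·39.80 − 7.700·9.500) / 0.5720 = 447.7 mg/L.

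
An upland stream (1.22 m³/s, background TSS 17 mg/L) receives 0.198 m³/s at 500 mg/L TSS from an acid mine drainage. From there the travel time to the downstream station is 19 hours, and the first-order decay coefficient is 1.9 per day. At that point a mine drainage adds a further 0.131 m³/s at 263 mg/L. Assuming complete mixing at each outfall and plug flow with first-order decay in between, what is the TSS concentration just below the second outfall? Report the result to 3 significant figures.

39.4 mg/L

After mixing, C = (1.220·17.00 + 0.1980·500.0) / 1.418 = 119.7/1.418 = 84.44 mg/L; combined flow 1.418 m³/s.
After decay, C = 84.44 × e^(−kt) = 84.44 × 0.2222 = 18.76 mg/L.
At the second outfall, C = (1.418·18.76 + 0.1310·263.0) / (1.418 + 0.1310) = 39.42 mg/L.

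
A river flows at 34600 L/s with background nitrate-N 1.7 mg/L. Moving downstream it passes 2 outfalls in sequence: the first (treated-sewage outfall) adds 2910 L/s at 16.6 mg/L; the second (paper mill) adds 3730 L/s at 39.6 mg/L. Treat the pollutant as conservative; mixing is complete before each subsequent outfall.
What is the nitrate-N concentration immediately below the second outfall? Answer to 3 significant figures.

Outfall 1: combined Q = 37510 L/s; C = (34600·1.700 + 2910·16.60)/37510 = 2.856 mg/L.
Outfall 2: combined Q = 41240 L/s; C = (37510·2.856 + 3730·39.60)/41240 = 6.179 mg/L.

6.18 mg/L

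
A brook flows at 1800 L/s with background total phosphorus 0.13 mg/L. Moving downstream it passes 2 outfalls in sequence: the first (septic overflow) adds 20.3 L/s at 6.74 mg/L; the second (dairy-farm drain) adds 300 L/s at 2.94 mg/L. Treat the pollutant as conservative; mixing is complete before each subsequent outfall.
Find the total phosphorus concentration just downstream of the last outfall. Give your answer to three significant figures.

0.591 mg/L

Outfall 1: combined Q = 1820 L/s; C = (1800·0.1300 + 20.30·6.740)/1820 = 0.2037 mg/L.
Outfall 2: combined Q = 2120 L/s; C = (1820·0.2037 + 300.0·2.940)/2120 = 0.5909 mg/L.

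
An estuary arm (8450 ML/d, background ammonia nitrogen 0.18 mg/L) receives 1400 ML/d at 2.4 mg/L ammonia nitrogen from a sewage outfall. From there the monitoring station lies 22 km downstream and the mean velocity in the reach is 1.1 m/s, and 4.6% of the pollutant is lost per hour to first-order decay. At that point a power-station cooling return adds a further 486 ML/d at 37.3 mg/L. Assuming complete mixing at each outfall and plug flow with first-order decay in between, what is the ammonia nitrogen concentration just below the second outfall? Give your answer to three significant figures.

After mixing, C = (8450·0.1800 + 1400·2.400) / 9850 = 4881/9850 = 0.4955 mg/L; combined flow 9850 ML/d.
Travel time t = 22·1000 / 1.1 = 20000 s = 5.556 h.
4.6%/h lost → k = −ln(1 − 0.046) = 0.04709 h⁻¹.
First-order decay: C = 0.4955·exp(−k·t) = 0.4955·0.7698 = 0.3815 mg/L.
At the second outfall, C = (9850·0.3815 + 486.0·37.30) / (9850 + 486.0) = 2.117 mg/L.

2.12 mg/L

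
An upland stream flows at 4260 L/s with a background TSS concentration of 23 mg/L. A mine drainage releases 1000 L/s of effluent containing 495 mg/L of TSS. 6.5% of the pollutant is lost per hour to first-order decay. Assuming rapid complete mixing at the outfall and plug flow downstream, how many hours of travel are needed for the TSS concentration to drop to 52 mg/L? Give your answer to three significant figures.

Mass balance: C = (4260·23.00 + 1000·495.0) / 5260 = 593000/5260 = 112.7 mg/L.
6.5%/h lost → k = −ln(1 − 0.065) = 0.06721 h⁻¹.
112.7·exp(−k·t) = 52 → t = ln(112.7/52)/k = 41450 s = 11.51 h.

11.5 h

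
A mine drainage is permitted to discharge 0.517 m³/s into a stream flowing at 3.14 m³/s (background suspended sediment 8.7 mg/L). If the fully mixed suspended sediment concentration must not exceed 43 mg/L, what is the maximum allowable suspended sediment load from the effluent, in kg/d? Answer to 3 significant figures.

Mass balance at the limit: 3.140·8.700 + 0.5170·Cₑ = 3.657·43 → Cₑ = 251.3 mg/L.
Load = 0.5170 m³/s × 251.3 g/m³ × 86 400 s/d = 11230 kg/d.

11200 kg/d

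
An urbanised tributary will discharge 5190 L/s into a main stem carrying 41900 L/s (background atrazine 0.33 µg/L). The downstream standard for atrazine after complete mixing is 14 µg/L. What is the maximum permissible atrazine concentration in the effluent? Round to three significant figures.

At the limit, (Qr·Cr + Qe·Cₑ)/(Qr + Qe) = 14:
Cₑ = (47090·14 − 41900·0.3300) / 5190 = 124.4 µg/L.

124 µg/L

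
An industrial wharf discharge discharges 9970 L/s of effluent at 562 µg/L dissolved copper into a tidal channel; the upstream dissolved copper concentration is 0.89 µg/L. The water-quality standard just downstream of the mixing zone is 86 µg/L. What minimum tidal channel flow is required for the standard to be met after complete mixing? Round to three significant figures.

55800 L/s

Set C_mix = 86: (Q·0.8900 + 9970·562.0) / (Q + 9970) = 86
→ Q = 9970·(562.0 − 86)/(86 − 0.8900) = 55760 L/s.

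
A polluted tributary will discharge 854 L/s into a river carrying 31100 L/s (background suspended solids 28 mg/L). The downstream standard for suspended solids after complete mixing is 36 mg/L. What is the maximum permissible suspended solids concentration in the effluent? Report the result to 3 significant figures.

327 mg/L

At the limit, (Qr·Cr + Qe·Cₑ)/(Qr + Qe) = 36:
Cₑ = (31950·36 − 31100·28.00) / 854.0 = 327.3 mg/L.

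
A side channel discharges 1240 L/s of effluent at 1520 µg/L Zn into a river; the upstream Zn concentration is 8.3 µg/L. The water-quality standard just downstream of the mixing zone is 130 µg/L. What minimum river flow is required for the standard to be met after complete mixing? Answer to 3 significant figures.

14200 L/s

Set C_mix = 130: (Q·8.300 + 1240·1520) / (Q + 1240) = 130
→ Q = 1240·(1520 − 130)/(130 − 8.300) = 14160 L/s.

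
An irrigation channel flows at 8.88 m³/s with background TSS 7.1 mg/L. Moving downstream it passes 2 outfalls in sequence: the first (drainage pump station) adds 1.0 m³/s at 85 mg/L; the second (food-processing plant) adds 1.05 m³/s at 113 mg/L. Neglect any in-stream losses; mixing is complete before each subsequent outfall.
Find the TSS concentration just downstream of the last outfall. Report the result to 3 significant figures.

24.4 mg/L

After outfall 1: Q = 8.880 + 1.000 = 9.880 m³/s; C = (8.880·7.100 + 1.000·85.00)/9.880 = 14.98 mg/L.
After outfall 2: Q = 9.880 + 1.050 = 10.93 m³/s; C = (9.880·14.98 + 1.050·113.0)/10.93 = 24.40 mg/L.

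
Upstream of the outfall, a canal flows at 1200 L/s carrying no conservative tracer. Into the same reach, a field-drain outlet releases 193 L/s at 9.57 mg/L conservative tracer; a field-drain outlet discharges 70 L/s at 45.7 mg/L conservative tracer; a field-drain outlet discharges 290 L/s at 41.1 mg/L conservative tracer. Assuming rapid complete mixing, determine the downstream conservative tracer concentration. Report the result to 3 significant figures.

Mass balance: C = (1200·0 + 193.0·9.570 + 70.00·45.70 + 290.0·41.10) / 1753 = 16970/1753 = 9.678 mg/L.

9.68 mg/L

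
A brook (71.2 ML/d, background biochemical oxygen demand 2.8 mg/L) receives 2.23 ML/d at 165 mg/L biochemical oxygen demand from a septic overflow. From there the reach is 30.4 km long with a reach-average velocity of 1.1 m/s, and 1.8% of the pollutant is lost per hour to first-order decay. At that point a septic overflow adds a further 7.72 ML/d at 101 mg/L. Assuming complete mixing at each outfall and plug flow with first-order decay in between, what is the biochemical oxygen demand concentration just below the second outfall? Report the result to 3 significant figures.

15.7 mg/L

Flow-weighted average: C = (71.20·2.800 + 2.230·165.0) / 73.43 = 567.3/73.43 = 7.726 mg/L; combined flow 73.43 ML/d.
Travel time t = 30.4·1000 / 1.1 = 27640 s = 7.677 h.
1.8%/h lost → k = −ln(1 − 0.018) = 0.01816 h⁻¹.
Decay over the reach: 7.726·exp(−kt) = 7.726·0.8698 = 6.720 mg/L.
At the second outfall, C = (73.43·6.720 + 7.720·101.0) / (73.43 + 7.720) = 15.69 mg/L.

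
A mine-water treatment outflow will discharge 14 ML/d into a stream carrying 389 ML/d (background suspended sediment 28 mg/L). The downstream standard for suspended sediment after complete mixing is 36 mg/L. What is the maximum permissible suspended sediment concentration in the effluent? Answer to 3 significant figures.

258 mg/L

At the limit, (Qr·Cr + Qe·Cₑ)/(Qr + Qe) = 36:
Cₑ = (403.0·36 − 389.0·28.00) / 14.00 = 258.3 mg/L.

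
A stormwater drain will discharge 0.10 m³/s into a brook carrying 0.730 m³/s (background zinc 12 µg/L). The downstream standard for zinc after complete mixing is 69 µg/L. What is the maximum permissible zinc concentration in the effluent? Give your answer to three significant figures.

At the limit, (Qr·Cr + Qe·Cₑ)/(Qr + Qe) = 69:
Cₑ = (0.8300·69 − 0.7300·12.00) / 0.1000 = 485.1 µg/L.

485 µg/L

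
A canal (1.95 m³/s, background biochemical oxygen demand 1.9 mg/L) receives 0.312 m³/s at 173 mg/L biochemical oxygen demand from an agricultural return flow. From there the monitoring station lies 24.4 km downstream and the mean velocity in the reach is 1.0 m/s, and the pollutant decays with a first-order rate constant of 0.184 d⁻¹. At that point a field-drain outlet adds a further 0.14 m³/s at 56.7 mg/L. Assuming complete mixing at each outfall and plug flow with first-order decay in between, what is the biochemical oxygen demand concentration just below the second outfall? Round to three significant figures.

After mixing, C = (1.950·1.900 + 0.3120·173.0) / 2.262 = 57.68/2.262 = 25.50 mg/L; combined flow 2.262 m³/s.
Travel time t = 24.4·1000 / 1.0 = 24400 s = 6.778 h.
Decay over the reach: 25.50·exp(−kt) = 25.50·0.9494 = 24.21 mg/L.
Second outfall: C = (2.262·24.21 + 0.1400·56.70)/2.402 = 26.10 mg/L.

26.1 mg/L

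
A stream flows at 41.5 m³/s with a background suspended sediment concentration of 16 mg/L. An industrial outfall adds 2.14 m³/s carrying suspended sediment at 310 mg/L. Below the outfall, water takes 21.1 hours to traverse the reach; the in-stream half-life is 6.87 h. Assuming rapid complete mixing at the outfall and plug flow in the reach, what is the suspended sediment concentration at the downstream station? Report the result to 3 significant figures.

3.62 mg/L

After mixing, C = (41.50·16.00 + 2.140·310.0) / 43.64 = 1327/43.64 = 30.42 mg/L.
Half-life 6.87 h → k = ln 2 / 6.87 = 0.1009 h⁻¹ = 2.421 d⁻¹.
After decay, C = 30.42 × e^(−kt) = 30.42 × 0.1190 = 3.619 mg/L.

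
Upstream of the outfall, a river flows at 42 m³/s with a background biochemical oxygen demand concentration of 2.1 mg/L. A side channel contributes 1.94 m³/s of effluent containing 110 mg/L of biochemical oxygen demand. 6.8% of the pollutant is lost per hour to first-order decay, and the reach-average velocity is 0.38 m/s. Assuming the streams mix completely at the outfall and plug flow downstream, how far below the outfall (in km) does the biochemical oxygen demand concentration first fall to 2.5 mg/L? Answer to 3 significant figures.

19.6 km

Conservation of mass: C = (42.00·2.100 + 1.940·110.0) / 43.94 = 301.6/43.94 = 6.864 mg/L.
6.8%/h lost → k = −ln(1 − 0.068) = 0.07042 h⁻¹.
Set 6.864·exp(−k·t) = 2.5 → t = ln(6.864/2.5)/k = 51630 s = 14.34 h.
Distance = v·t = 0.38·51630 = 19620 m = 19.62 km.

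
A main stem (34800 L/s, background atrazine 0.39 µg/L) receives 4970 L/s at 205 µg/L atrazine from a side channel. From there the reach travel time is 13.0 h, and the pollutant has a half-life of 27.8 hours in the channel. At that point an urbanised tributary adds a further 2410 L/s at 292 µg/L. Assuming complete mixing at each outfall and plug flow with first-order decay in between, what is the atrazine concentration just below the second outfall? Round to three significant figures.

34.4 µg/L

After mixing, C = (34800·0.3900 + 4970·205.0) / 39770 = 1032000/39770 = 25.96 µg/L; combined flow 39770 L/s.
Half-life 27.8 h → k = ln 2 / 27.8 = 0.02493 h⁻¹ = 0.5984 d⁻¹.
After decay, C = 25.96 × e^(−kt) = 25.96 × 0.7232 = 18.77 µg/L.
Second outfall: C = (39770·18.77 + 2410·292.0)/42180 = 34.38 µg/L.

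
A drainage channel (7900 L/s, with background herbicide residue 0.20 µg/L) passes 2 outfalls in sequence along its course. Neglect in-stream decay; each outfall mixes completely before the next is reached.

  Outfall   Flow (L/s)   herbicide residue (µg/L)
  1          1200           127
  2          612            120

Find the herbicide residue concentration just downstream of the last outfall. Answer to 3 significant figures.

Below outfall 1: Q → 9100 L/s, C = (7900·0.2000 + 1200·127.0)/9100 = 16.92 µg/L.
Below outfall 2: Q → 9712 L/s, C = (9100·16.92 + 612.0·120.0)/9712 = 23.42 µg/L.

23.4 µg/L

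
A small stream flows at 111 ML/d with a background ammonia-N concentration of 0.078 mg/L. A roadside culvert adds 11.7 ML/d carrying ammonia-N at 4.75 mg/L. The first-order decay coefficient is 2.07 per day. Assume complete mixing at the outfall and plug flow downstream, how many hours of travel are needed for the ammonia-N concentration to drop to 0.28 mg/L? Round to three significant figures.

7.25 h

After mixing, C = (111.0·0.07800 + 11.70·4.750) / 122.7 = 64.23/122.7 = 0.5235 mg/L.
0.5235·exp(−k·t) = 0.28 → t = ln(0.5235/0.28)/k = 26120 s = 7.255 h.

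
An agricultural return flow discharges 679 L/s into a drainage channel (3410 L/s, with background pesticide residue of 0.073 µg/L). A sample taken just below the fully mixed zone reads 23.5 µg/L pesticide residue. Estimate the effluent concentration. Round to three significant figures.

141 µg/L

Mass balance: 3410·0.07300 + 679.0·Cₑ = 4089·23.50
→ Cₑ = (4089·23.50 − 3410·0.07300) / 679.0 = 141.2 µg/L.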